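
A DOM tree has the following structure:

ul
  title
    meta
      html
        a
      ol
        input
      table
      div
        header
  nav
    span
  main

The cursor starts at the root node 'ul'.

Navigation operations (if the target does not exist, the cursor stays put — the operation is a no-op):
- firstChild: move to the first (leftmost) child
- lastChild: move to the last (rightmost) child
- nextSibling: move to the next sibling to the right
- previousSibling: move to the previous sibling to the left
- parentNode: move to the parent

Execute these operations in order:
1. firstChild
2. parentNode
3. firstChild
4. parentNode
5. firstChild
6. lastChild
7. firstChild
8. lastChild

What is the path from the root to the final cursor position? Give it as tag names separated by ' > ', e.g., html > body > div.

After 1 (firstChild): title
After 2 (parentNode): ul
After 3 (firstChild): title
After 4 (parentNode): ul
After 5 (firstChild): title
After 6 (lastChild): meta
After 7 (firstChild): html
After 8 (lastChild): a

Answer: ul > title > meta > html > a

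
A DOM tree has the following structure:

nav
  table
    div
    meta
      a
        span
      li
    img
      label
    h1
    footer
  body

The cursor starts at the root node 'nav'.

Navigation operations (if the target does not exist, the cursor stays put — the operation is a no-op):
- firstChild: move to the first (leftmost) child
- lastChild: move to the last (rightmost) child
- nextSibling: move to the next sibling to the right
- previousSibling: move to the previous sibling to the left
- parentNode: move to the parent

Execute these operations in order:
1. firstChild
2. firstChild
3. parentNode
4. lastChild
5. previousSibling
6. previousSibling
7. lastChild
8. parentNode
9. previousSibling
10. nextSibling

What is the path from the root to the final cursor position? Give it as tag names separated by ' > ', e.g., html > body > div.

After 1 (firstChild): table
After 2 (firstChild): div
After 3 (parentNode): table
After 4 (lastChild): footer
After 5 (previousSibling): h1
After 6 (previousSibling): img
After 7 (lastChild): label
After 8 (parentNode): img
After 9 (previousSibling): meta
After 10 (nextSibling): img

Answer: nav > table > img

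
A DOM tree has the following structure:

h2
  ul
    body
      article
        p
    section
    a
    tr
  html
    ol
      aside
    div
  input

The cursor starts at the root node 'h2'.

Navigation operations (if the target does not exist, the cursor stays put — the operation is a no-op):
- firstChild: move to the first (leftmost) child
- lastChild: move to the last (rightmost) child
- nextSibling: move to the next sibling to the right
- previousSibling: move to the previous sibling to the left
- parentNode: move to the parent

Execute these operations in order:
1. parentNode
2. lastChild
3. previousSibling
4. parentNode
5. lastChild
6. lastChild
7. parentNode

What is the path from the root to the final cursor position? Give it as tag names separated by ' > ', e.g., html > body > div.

After 1 (parentNode): h2 (no-op, stayed)
After 2 (lastChild): input
After 3 (previousSibling): html
After 4 (parentNode): h2
After 5 (lastChild): input
After 6 (lastChild): input (no-op, stayed)
After 7 (parentNode): h2

Answer: h2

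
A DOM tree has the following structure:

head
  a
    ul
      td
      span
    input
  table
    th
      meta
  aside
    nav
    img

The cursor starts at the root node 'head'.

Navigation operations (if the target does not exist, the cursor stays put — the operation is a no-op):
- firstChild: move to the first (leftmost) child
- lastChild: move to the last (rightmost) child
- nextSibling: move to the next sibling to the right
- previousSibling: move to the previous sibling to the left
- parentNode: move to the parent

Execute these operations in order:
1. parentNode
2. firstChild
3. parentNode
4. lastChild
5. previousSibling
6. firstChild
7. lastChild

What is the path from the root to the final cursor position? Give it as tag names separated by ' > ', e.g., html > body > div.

After 1 (parentNode): head (no-op, stayed)
After 2 (firstChild): a
After 3 (parentNode): head
After 4 (lastChild): aside
After 5 (previousSibling): table
After 6 (firstChild): th
After 7 (lastChild): meta

Answer: head > table > th > meta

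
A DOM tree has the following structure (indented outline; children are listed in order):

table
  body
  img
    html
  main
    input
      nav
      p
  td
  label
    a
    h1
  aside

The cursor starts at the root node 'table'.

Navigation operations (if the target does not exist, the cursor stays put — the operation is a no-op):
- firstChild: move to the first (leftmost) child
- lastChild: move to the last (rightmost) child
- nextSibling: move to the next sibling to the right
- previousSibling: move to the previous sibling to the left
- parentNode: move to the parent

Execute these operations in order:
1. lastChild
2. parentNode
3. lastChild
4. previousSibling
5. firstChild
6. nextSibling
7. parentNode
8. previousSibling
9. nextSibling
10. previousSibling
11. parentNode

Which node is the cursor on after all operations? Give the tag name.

Answer: table

Derivation:
After 1 (lastChild): aside
After 2 (parentNode): table
After 3 (lastChild): aside
After 4 (previousSibling): label
After 5 (firstChild): a
After 6 (nextSibling): h1
After 7 (parentNode): label
After 8 (previousSibling): td
After 9 (nextSibling): label
After 10 (previousSibling): td
After 11 (parentNode): table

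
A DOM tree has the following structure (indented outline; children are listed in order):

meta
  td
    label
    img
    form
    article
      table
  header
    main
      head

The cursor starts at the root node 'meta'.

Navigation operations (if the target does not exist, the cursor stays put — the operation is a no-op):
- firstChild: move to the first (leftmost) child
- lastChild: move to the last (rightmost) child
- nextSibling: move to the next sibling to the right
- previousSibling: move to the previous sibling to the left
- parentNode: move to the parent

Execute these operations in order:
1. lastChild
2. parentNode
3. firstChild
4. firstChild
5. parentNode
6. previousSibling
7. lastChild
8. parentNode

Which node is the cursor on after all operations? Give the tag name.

Answer: td

Derivation:
After 1 (lastChild): header
After 2 (parentNode): meta
After 3 (firstChild): td
After 4 (firstChild): label
After 5 (parentNode): td
After 6 (previousSibling): td (no-op, stayed)
After 7 (lastChild): article
After 8 (parentNode): td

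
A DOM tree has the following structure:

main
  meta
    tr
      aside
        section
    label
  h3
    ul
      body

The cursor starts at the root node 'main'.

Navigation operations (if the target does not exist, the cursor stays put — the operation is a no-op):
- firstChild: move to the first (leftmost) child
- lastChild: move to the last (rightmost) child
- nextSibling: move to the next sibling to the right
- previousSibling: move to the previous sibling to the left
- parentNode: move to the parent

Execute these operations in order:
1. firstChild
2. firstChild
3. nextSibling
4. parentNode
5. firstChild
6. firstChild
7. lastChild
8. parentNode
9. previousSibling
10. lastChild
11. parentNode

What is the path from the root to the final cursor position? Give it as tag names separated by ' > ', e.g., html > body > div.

After 1 (firstChild): meta
After 2 (firstChild): tr
After 3 (nextSibling): label
After 4 (parentNode): meta
After 5 (firstChild): tr
After 6 (firstChild): aside
After 7 (lastChild): section
After 8 (parentNode): aside
After 9 (previousSibling): aside (no-op, stayed)
After 10 (lastChild): section
After 11 (parentNode): aside

Answer: main > meta > tr > aside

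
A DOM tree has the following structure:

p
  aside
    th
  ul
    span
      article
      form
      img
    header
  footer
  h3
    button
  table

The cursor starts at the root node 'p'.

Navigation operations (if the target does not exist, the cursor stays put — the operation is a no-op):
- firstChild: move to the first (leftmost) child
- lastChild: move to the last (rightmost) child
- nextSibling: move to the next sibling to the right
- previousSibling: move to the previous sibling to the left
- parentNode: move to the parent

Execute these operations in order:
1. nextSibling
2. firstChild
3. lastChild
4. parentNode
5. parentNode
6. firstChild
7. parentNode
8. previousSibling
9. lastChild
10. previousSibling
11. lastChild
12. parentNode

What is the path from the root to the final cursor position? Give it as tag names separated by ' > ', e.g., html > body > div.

Answer: p > h3

Derivation:
After 1 (nextSibling): p (no-op, stayed)
After 2 (firstChild): aside
After 3 (lastChild): th
After 4 (parentNode): aside
After 5 (parentNode): p
After 6 (firstChild): aside
After 7 (parentNode): p
After 8 (previousSibling): p (no-op, stayed)
After 9 (lastChild): table
After 10 (previousSibling): h3
After 11 (lastChild): button
After 12 (parentNode): h3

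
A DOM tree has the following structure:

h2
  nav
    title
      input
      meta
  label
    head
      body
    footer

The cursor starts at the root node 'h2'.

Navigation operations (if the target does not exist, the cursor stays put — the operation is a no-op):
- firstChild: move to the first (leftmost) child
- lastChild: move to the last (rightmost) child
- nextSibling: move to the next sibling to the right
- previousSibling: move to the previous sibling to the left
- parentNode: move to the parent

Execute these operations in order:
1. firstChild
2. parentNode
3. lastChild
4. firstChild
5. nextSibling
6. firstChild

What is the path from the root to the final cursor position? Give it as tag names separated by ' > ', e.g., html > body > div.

Answer: h2 > label > footer

Derivation:
After 1 (firstChild): nav
After 2 (parentNode): h2
After 3 (lastChild): label
After 4 (firstChild): head
After 5 (nextSibling): footer
After 6 (firstChild): footer (no-op, stayed)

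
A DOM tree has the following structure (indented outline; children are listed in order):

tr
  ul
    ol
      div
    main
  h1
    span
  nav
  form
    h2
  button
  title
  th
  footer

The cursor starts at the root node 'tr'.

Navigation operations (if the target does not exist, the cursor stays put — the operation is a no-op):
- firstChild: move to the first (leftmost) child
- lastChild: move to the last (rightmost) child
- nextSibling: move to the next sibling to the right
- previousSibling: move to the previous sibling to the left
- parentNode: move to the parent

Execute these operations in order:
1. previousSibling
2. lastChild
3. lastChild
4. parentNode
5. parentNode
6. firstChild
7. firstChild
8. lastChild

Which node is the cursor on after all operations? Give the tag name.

After 1 (previousSibling): tr (no-op, stayed)
After 2 (lastChild): footer
After 3 (lastChild): footer (no-op, stayed)
After 4 (parentNode): tr
After 5 (parentNode): tr (no-op, stayed)
After 6 (firstChild): ul
After 7 (firstChild): ol
After 8 (lastChild): div

Answer: div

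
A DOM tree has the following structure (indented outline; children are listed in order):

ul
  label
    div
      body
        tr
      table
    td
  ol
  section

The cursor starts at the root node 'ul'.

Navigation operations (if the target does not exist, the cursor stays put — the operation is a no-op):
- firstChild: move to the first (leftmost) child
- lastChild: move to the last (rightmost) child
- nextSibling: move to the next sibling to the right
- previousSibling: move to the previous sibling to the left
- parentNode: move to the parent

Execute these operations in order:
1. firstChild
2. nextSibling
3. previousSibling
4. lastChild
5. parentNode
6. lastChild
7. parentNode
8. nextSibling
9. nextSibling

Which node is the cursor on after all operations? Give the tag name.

Answer: section

Derivation:
After 1 (firstChild): label
After 2 (nextSibling): ol
After 3 (previousSibling): label
After 4 (lastChild): td
After 5 (parentNode): label
After 6 (lastChild): td
After 7 (parentNode): label
After 8 (nextSibling): ol
After 9 (nextSibling): section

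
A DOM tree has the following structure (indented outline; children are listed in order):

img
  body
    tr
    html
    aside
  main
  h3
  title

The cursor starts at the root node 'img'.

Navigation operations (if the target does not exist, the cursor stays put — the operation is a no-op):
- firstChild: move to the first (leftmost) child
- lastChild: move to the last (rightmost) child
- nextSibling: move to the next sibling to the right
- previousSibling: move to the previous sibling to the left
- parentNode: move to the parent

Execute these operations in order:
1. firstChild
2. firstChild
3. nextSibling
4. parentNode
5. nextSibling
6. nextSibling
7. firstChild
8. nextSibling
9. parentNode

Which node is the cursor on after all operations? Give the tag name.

Answer: img

Derivation:
After 1 (firstChild): body
After 2 (firstChild): tr
After 3 (nextSibling): html
After 4 (parentNode): body
After 5 (nextSibling): main
After 6 (nextSibling): h3
After 7 (firstChild): h3 (no-op, stayed)
After 8 (nextSibling): title
After 9 (parentNode): img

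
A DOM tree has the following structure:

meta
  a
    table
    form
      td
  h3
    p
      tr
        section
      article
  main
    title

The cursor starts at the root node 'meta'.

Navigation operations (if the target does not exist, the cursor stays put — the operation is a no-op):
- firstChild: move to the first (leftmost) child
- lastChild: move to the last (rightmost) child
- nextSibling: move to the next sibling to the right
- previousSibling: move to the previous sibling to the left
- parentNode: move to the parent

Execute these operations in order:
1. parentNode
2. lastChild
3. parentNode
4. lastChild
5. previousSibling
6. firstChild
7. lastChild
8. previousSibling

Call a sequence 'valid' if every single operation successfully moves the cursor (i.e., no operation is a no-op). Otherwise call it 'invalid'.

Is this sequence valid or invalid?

After 1 (parentNode): meta (no-op, stayed)
After 2 (lastChild): main
After 3 (parentNode): meta
After 4 (lastChild): main
After 5 (previousSibling): h3
After 6 (firstChild): p
After 7 (lastChild): article
After 8 (previousSibling): tr

Answer: invalid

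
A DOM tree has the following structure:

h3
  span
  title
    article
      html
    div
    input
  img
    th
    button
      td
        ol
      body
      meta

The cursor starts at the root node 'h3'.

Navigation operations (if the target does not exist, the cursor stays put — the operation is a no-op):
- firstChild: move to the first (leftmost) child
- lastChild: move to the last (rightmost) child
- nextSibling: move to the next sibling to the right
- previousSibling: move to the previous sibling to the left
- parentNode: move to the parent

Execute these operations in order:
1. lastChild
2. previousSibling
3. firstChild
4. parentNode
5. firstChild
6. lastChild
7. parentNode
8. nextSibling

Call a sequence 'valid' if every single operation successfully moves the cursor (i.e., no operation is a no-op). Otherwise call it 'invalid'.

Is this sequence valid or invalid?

After 1 (lastChild): img
After 2 (previousSibling): title
After 3 (firstChild): article
After 4 (parentNode): title
After 5 (firstChild): article
After 6 (lastChild): html
After 7 (parentNode): article
After 8 (nextSibling): div

Answer: valid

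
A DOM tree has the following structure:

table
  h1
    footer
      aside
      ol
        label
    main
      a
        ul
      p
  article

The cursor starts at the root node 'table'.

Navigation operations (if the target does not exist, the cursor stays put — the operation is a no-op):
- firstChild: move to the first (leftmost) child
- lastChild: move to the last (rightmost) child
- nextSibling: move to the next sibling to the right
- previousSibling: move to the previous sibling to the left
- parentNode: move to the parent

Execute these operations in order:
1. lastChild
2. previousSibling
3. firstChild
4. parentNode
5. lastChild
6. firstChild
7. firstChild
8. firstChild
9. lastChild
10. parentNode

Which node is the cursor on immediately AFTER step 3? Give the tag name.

After 1 (lastChild): article
After 2 (previousSibling): h1
After 3 (firstChild): footer

Answer: footer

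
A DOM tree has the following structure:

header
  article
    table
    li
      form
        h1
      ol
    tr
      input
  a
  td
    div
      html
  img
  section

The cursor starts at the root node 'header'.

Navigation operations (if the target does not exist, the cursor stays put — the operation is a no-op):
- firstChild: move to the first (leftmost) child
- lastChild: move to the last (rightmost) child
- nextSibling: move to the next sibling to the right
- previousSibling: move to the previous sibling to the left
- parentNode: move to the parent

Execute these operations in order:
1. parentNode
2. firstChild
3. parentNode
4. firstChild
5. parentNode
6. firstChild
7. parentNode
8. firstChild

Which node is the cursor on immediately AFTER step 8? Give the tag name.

Answer: article

Derivation:
After 1 (parentNode): header (no-op, stayed)
After 2 (firstChild): article
After 3 (parentNode): header
After 4 (firstChild): article
After 5 (parentNode): header
After 6 (firstChild): article
After 7 (parentNode): header
After 8 (firstChild): article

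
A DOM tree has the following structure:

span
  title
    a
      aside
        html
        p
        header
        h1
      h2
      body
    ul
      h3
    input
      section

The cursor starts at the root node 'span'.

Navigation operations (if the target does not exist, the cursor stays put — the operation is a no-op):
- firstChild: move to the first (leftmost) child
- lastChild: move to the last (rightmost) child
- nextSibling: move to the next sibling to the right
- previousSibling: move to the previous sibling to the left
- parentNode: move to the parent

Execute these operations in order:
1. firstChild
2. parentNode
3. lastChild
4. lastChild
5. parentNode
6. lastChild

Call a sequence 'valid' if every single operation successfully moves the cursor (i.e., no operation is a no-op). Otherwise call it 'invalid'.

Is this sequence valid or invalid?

After 1 (firstChild): title
After 2 (parentNode): span
After 3 (lastChild): title
After 4 (lastChild): input
After 5 (parentNode): title
After 6 (lastChild): input

Answer: valid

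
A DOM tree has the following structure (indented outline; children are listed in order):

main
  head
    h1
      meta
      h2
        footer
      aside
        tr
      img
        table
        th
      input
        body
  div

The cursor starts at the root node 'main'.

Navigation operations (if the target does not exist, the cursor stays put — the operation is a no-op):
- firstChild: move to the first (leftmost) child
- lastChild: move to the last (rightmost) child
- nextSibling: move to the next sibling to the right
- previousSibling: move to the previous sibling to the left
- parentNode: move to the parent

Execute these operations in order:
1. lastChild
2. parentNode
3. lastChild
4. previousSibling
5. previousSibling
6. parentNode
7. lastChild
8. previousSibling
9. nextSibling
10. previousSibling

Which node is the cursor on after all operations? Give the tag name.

Answer: head

Derivation:
After 1 (lastChild): div
After 2 (parentNode): main
After 3 (lastChild): div
After 4 (previousSibling): head
After 5 (previousSibling): head (no-op, stayed)
After 6 (parentNode): main
After 7 (lastChild): div
After 8 (previousSibling): head
After 9 (nextSibling): div
After 10 (previousSibling): head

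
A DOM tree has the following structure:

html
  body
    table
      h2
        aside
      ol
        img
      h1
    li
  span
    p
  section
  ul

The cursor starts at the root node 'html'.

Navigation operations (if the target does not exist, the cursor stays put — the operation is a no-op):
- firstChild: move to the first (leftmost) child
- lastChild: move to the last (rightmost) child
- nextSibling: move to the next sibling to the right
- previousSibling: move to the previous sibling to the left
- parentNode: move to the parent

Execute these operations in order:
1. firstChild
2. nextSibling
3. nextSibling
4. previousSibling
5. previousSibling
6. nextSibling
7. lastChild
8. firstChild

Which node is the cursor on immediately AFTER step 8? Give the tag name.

Answer: p

Derivation:
After 1 (firstChild): body
After 2 (nextSibling): span
After 3 (nextSibling): section
After 4 (previousSibling): span
After 5 (previousSibling): body
After 6 (nextSibling): span
After 7 (lastChild): p
After 8 (firstChild): p (no-op, stayed)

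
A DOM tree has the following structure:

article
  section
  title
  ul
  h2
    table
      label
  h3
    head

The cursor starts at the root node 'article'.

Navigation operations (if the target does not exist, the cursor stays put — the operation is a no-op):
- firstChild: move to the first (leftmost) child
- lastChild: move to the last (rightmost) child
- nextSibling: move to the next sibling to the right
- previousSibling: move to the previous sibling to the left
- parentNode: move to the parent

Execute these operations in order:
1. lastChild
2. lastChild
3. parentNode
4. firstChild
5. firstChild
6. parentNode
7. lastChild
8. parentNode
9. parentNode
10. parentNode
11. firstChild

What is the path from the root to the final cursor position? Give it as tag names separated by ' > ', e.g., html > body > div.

Answer: article > section

Derivation:
After 1 (lastChild): h3
After 2 (lastChild): head
After 3 (parentNode): h3
After 4 (firstChild): head
After 5 (firstChild): head (no-op, stayed)
After 6 (parentNode): h3
After 7 (lastChild): head
After 8 (parentNode): h3
After 9 (parentNode): article
After 10 (parentNode): article (no-op, stayed)
After 11 (firstChild): section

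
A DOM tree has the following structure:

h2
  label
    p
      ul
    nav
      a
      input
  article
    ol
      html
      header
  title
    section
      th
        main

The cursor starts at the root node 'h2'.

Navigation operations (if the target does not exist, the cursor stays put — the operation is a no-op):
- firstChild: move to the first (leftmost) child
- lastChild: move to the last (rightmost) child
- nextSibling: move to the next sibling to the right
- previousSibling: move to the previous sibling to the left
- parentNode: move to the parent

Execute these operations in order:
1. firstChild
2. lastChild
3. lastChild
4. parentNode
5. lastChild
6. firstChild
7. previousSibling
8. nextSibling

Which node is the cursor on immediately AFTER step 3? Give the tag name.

After 1 (firstChild): label
After 2 (lastChild): nav
After 3 (lastChild): input

Answer: input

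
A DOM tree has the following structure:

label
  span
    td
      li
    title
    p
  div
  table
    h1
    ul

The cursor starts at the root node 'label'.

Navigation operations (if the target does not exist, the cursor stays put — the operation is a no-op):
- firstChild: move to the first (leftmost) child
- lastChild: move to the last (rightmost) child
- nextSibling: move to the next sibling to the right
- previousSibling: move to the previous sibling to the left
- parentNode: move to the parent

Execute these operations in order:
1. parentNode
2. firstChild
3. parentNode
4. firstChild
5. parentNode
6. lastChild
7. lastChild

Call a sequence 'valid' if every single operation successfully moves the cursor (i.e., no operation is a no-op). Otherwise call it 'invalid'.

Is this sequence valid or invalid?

After 1 (parentNode): label (no-op, stayed)
After 2 (firstChild): span
After 3 (parentNode): label
After 4 (firstChild): span
After 5 (parentNode): label
After 6 (lastChild): table
After 7 (lastChild): ul

Answer: invalid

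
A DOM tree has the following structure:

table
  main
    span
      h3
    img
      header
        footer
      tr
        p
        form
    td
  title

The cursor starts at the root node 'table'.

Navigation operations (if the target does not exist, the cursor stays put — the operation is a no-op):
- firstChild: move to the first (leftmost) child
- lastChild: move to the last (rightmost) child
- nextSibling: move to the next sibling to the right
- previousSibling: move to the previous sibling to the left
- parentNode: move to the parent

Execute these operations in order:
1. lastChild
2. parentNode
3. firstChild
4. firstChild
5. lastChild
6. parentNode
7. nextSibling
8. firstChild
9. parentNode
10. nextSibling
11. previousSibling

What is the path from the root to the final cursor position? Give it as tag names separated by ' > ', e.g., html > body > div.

After 1 (lastChild): title
After 2 (parentNode): table
After 3 (firstChild): main
After 4 (firstChild): span
After 5 (lastChild): h3
After 6 (parentNode): span
After 7 (nextSibling): img
After 8 (firstChild): header
After 9 (parentNode): img
After 10 (nextSibling): td
After 11 (previousSibling): img

Answer: table > main > img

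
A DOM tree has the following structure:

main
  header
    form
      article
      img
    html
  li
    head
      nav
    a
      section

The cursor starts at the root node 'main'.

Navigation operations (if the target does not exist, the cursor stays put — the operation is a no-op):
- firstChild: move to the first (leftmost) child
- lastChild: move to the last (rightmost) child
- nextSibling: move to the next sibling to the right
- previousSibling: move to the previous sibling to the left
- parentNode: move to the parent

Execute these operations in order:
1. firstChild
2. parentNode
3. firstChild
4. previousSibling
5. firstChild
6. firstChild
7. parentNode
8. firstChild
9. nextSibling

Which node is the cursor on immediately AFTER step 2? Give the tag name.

Answer: main

Derivation:
After 1 (firstChild): header
After 2 (parentNode): main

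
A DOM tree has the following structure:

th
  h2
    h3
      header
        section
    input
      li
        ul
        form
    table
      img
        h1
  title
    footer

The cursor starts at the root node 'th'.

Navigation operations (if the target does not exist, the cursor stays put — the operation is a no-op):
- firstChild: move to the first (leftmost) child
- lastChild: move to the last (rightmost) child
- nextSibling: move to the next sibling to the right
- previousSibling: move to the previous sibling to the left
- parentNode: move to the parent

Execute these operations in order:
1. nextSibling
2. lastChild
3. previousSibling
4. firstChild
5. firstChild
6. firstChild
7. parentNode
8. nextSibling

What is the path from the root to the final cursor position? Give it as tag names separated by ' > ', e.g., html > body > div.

Answer: th > h2 > h3 > header

Derivation:
After 1 (nextSibling): th (no-op, stayed)
After 2 (lastChild): title
After 3 (previousSibling): h2
After 4 (firstChild): h3
After 5 (firstChild): header
After 6 (firstChild): section
After 7 (parentNode): header
After 8 (nextSibling): header (no-op, stayed)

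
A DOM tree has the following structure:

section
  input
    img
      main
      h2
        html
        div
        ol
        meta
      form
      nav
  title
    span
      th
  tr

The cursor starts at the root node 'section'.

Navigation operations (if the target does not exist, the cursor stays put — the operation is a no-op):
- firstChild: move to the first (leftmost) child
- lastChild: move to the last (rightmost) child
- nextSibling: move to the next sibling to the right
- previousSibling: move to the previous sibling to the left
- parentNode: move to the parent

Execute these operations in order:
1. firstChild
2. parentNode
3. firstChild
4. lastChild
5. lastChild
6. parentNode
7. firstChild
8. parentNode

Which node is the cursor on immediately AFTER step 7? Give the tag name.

After 1 (firstChild): input
After 2 (parentNode): section
After 3 (firstChild): input
After 4 (lastChild): img
After 5 (lastChild): nav
After 6 (parentNode): img
After 7 (firstChild): main

Answer: main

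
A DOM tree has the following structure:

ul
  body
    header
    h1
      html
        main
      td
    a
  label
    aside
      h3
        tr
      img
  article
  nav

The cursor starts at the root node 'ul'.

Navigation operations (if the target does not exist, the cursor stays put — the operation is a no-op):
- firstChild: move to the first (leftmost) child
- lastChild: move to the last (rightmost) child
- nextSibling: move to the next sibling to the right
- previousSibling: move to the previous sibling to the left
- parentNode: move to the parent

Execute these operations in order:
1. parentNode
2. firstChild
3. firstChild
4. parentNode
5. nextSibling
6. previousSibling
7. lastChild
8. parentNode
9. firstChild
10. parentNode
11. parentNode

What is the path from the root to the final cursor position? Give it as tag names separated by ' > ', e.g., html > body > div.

After 1 (parentNode): ul (no-op, stayed)
After 2 (firstChild): body
After 3 (firstChild): header
After 4 (parentNode): body
After 5 (nextSibling): label
After 6 (previousSibling): body
After 7 (lastChild): a
After 8 (parentNode): body
After 9 (firstChild): header
After 10 (parentNode): body
After 11 (parentNode): ul

Answer: ul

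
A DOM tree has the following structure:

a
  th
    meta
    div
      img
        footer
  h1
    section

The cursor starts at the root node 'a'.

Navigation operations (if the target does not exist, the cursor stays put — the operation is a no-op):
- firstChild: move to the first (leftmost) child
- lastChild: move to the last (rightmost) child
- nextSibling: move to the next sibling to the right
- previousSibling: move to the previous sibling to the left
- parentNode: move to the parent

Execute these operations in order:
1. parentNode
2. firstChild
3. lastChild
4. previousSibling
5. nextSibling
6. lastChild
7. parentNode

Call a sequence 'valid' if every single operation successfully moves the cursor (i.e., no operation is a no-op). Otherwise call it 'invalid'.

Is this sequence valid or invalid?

Answer: invalid

Derivation:
After 1 (parentNode): a (no-op, stayed)
After 2 (firstChild): th
After 3 (lastChild): div
After 4 (previousSibling): meta
After 5 (nextSibling): div
After 6 (lastChild): img
After 7 (parentNode): div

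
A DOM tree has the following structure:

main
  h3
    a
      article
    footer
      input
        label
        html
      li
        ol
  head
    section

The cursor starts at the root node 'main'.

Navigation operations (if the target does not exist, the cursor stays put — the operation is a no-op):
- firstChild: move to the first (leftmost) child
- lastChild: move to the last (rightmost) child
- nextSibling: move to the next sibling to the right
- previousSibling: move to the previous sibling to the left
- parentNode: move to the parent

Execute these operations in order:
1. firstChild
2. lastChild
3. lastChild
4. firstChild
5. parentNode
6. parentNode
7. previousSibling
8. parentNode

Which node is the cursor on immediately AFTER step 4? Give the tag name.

Answer: ol

Derivation:
After 1 (firstChild): h3
After 2 (lastChild): footer
After 3 (lastChild): li
After 4 (firstChild): ol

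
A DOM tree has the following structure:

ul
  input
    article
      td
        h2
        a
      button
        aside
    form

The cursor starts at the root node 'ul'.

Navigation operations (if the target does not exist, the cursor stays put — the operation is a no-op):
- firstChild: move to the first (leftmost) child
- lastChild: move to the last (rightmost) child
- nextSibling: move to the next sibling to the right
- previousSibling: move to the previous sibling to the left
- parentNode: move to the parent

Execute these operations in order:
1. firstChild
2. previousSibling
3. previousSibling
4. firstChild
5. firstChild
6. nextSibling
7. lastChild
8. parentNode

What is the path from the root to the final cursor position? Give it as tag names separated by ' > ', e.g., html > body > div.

After 1 (firstChild): input
After 2 (previousSibling): input (no-op, stayed)
After 3 (previousSibling): input (no-op, stayed)
After 4 (firstChild): article
After 5 (firstChild): td
After 6 (nextSibling): button
After 7 (lastChild): aside
After 8 (parentNode): button

Answer: ul > input > article > button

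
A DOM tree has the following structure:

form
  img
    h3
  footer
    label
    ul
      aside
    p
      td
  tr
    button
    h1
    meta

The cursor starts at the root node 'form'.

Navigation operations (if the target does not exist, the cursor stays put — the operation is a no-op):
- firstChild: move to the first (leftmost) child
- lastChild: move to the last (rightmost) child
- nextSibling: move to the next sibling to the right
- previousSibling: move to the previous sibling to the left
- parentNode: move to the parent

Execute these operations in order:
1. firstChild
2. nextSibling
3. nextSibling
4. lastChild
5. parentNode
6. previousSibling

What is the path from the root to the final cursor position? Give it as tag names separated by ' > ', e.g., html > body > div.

Answer: form > footer

Derivation:
After 1 (firstChild): img
After 2 (nextSibling): footer
After 3 (nextSibling): tr
After 4 (lastChild): meta
After 5 (parentNode): tr
After 6 (previousSibling): footer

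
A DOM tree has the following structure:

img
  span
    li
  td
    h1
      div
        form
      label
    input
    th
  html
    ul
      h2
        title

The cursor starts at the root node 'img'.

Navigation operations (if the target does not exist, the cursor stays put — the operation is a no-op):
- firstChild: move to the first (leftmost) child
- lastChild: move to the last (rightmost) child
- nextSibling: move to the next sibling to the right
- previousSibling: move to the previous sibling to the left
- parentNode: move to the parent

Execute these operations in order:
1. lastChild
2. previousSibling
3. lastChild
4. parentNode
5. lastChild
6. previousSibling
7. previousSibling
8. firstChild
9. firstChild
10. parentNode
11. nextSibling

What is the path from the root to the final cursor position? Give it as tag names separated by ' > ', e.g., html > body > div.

Answer: img > td > h1 > label

Derivation:
After 1 (lastChild): html
After 2 (previousSibling): td
After 3 (lastChild): th
After 4 (parentNode): td
After 5 (lastChild): th
After 6 (previousSibling): input
After 7 (previousSibling): h1
After 8 (firstChild): div
After 9 (firstChild): form
After 10 (parentNode): div
After 11 (nextSibling): label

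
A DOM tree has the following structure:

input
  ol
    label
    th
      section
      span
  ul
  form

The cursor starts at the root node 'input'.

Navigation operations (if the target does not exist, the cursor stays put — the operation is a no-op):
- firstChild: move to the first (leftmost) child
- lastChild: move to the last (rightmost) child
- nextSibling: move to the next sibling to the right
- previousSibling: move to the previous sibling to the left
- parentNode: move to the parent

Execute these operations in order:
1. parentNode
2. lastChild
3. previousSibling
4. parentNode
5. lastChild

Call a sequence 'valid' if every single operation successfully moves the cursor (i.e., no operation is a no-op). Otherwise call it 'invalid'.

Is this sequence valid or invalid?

After 1 (parentNode): input (no-op, stayed)
After 2 (lastChild): form
After 3 (previousSibling): ul
After 4 (parentNode): input
After 5 (lastChild): form

Answer: invalid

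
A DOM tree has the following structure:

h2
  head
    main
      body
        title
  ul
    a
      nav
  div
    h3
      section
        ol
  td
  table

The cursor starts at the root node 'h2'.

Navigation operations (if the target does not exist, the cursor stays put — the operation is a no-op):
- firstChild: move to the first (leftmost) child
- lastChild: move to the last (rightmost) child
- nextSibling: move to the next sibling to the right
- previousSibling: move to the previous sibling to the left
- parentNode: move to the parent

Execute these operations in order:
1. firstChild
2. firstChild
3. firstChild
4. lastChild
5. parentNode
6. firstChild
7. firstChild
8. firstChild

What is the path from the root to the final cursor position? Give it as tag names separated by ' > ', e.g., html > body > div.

Answer: h2 > head > main > body > title

Derivation:
After 1 (firstChild): head
After 2 (firstChild): main
After 3 (firstChild): body
After 4 (lastChild): title
After 5 (parentNode): body
After 6 (firstChild): title
After 7 (firstChild): title (no-op, stayed)
After 8 (firstChild): title (no-op, stayed)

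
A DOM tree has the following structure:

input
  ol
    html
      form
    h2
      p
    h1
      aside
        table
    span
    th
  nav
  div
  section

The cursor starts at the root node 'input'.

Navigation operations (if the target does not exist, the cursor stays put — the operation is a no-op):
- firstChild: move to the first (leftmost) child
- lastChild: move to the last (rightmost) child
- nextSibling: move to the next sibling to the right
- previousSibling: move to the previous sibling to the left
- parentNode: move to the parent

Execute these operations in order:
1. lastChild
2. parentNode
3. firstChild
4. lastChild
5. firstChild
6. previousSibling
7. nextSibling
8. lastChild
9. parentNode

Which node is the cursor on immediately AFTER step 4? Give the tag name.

Answer: th

Derivation:
After 1 (lastChild): section
After 2 (parentNode): input
After 3 (firstChild): ol
After 4 (lastChild): th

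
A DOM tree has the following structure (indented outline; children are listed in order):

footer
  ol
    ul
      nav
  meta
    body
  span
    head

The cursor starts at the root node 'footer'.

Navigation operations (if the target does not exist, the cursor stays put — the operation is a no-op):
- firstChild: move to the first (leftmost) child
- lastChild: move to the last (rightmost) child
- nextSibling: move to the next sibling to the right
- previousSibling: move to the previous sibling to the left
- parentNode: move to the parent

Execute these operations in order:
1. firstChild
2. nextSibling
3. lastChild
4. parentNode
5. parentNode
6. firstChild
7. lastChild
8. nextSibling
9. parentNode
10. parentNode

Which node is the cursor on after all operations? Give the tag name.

After 1 (firstChild): ol
After 2 (nextSibling): meta
After 3 (lastChild): body
After 4 (parentNode): meta
After 5 (parentNode): footer
After 6 (firstChild): ol
After 7 (lastChild): ul
After 8 (nextSibling): ul (no-op, stayed)
After 9 (parentNode): ol
After 10 (parentNode): footer

Answer: footer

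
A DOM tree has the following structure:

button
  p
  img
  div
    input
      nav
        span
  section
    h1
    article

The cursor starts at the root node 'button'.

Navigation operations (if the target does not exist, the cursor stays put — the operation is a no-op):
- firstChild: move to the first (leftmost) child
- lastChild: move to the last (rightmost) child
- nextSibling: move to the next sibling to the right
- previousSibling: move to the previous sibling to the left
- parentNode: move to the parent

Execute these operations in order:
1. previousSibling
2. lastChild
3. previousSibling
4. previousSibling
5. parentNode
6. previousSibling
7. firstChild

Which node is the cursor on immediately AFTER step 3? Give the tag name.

After 1 (previousSibling): button (no-op, stayed)
After 2 (lastChild): section
After 3 (previousSibling): div

Answer: div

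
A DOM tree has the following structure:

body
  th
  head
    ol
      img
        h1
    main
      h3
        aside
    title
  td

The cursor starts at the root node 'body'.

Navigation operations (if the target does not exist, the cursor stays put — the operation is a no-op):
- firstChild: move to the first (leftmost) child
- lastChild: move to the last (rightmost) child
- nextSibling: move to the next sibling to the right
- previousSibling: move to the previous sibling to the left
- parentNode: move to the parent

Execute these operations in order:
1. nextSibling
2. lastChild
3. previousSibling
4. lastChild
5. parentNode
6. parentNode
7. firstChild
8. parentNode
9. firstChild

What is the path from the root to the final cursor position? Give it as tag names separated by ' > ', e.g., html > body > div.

After 1 (nextSibling): body (no-op, stayed)
After 2 (lastChild): td
After 3 (previousSibling): head
After 4 (lastChild): title
After 5 (parentNode): head
After 6 (parentNode): body
After 7 (firstChild): th
After 8 (parentNode): body
After 9 (firstChild): th

Answer: body > th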